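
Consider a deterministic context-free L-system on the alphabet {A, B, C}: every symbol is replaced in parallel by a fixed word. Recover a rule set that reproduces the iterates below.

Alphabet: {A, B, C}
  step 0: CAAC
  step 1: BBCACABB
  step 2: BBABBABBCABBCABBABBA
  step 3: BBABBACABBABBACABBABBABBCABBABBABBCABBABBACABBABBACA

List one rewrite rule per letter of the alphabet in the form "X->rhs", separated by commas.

  step 2 ⇒ step 3: BBABBABBCABBCABBABBA ⇒ BBA·BBA·CA·BBA·BBA·CA·BBA·BBA·BB·CA·BBA·BBA·BB·CA·BBA·BBA·CA·BBA·BBA·CA
    A ↦ CA
    B ↦ BBA
    C ↦ BB

A->CA, B->BBA, C->BB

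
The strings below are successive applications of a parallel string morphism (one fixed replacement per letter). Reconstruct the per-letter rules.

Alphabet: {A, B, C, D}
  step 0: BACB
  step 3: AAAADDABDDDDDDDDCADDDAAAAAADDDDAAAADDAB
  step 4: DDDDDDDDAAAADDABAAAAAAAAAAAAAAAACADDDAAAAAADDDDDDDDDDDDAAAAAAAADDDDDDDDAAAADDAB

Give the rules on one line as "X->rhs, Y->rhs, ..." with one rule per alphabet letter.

  step 3 ⇒ step 4: AAAADDABDDDDDDDDCADDDAAAAAADDDDAAAADDAB ⇒ DD·DD·DD·DD·AA·AA·DD·AB·AA·AA·AA·AA·AA·AA·AA·AA·CAD·DD·AA·AA·AA·DD·DD·DD·DD·DD·DD·AA·AA·AA·AA·DD·DD·DD·DD·AA·AA·DD·AB
    A ↦ DD
    B ↦ AB
    C ↦ CAD
    D ↦ AA

A->DD, B->AB, C->CAD, D->AA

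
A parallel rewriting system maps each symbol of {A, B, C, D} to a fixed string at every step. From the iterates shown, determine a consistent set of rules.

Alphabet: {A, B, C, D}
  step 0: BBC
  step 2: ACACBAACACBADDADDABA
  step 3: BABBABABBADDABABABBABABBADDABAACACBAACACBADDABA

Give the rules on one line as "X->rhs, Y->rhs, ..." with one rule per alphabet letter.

A->BA, B->DDA, C->BBA, D->AC

  step 2 ⇒ step 3: ACACBAACACBADDADDABA ⇒ BA·BBA·BA·BBA·DDA·BA·BA·BBA·BA·BBA·DDA·BA·AC·AC·BA·AC·AC·BA·DDA·BA
    A ↦ BA
    B ↦ DDA
    C ↦ BBA
    D ↦ AC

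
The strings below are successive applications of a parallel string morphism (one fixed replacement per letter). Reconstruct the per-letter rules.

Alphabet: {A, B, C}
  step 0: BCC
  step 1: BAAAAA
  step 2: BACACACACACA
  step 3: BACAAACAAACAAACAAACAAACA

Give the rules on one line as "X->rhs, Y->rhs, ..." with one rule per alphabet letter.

  step 2 ⇒ step 3: BACACACACACA ⇒ BA·CA·AA·CA·AA·CA·AA·CA·AA·CA·AA·CA
    A ↦ CA
    B ↦ BA
    C ↦ AA

A->CA, B->BA, C->AA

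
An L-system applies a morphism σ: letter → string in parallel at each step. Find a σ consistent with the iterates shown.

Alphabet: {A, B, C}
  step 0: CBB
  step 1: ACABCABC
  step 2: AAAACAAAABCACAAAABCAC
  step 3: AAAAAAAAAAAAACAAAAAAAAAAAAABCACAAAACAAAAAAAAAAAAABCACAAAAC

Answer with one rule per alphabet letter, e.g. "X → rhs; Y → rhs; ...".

  step 2 ⇒ step 3: AAAACAAAABCACAAAABCAC ⇒ AAA·AAA·AAA·AAA·AC·AAA·AAA·AAA·AAA·ABC·AC·AAA·AC·AAA·AAA·AAA·AAA·ABC·AC·AAA·AC
    A ↦ AAA
    B ↦ ABC
    C ↦ AC

A->AAA, B->ABC, C->AC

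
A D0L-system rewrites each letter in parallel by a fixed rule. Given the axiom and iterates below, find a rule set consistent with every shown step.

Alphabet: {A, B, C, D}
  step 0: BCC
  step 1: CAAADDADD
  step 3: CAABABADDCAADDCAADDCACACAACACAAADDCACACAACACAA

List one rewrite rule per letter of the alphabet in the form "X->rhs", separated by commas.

  step 0 ⇒ step 1: BCC ⇒ CAA·ADD·ADD
    B ↦ CAA
    C ↦ ADD
    A ↦ CA  (constrained at step 1)
    D ↦ AB  (constrained at step 1)

A->CA, B->CAA, C->ADD, D->AB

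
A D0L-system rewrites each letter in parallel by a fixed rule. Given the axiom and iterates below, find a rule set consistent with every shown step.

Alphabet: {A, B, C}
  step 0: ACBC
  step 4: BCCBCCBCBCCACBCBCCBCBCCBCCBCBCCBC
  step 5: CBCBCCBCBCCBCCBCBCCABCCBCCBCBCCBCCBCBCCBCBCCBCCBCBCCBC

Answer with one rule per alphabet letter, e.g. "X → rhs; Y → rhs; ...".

A->CA, B->C, C->BC

  step 4 ⇒ step 5: BCCBCCBCBCCACBCBCCBCBCCBCCBCBCCBC ⇒ C·BC·BC·C·BC·BC·C·BC·C·BC·BC·CA·BC·C·BC·C·BC·BC·C·BC·C·BC·BC·C·BC·BC·C·BC·C·BC·BC·C·BC
    A ↦ CA
    B ↦ C
    C ↦ BC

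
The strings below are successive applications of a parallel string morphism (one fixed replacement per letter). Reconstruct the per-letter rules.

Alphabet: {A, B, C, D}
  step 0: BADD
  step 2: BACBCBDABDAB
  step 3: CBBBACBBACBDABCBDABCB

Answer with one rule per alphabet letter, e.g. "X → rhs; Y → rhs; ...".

A->B, B->CB, C->BA, D->DA

  step 2 ⇒ step 3: BACBCBDABDAB ⇒ CB·B·BA·CB·BA·CB·DA·B·CB·DA·B·CB
    A ↦ B
    B ↦ CB
    C ↦ BA
    D ↦ DA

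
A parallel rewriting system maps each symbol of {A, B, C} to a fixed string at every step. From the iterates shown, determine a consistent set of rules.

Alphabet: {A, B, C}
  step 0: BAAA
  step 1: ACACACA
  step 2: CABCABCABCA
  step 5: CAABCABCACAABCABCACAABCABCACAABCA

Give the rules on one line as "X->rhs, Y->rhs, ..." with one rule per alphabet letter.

A->CA, B->A, C->B

  step 1 ⇒ step 2: ACACACA ⇒ CA·B·CA·B·CA·B·CA
    A ↦ CA
    C ↦ B
  step 0 ⇒ step 1: BAAA ⇒ A·CA·CA·CA
    B ↦ A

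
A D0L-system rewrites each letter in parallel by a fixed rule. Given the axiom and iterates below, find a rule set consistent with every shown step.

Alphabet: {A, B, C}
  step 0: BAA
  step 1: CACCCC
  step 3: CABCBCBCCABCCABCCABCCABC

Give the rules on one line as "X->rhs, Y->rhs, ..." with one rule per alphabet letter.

  step 0 ⇒ step 1: BAA ⇒ CA·CC·CC
    A ↦ CC
    B ↦ CA
    C ↦ BC  (constrained at step 1)

A->CC, B->CA, C->BC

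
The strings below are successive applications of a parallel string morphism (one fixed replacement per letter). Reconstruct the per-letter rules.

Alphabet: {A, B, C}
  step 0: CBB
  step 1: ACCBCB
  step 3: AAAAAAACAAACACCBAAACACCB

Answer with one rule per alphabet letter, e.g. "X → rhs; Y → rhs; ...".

  step 0 ⇒ step 1: CBB ⇒ AC·CB·CB
    B ↦ CB
    C ↦ AC
    A ↦ AA  (constrained at step 1)

A->AA, B->CB, C->AC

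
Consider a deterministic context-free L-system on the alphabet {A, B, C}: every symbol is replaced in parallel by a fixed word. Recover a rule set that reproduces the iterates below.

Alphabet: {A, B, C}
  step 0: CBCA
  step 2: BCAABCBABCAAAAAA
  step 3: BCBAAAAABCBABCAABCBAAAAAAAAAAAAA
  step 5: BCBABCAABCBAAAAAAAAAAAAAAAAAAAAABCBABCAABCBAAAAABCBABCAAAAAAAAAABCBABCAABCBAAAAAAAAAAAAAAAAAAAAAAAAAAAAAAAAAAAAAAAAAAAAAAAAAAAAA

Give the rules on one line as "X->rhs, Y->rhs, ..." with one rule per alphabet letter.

A->AA, B->BC, C->BA

  step 2 ⇒ step 3: BCAABCBABCAAAAAA ⇒ BC·BA·AA·AA·BC·BA·BC·AA·BC·BA·AA·AA·AA·AA·AA·AA
    A ↦ AA
    B ↦ BC
    C ↦ BA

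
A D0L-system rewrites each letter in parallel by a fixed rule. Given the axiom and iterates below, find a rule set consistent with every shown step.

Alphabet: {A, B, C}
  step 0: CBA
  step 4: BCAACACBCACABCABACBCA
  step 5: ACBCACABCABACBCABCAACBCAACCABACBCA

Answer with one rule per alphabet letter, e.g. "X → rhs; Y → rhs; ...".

A->CA, B->AC, C->B

  step 4 ⇒ step 5: BCAACACBCACABCABACBCA ⇒ AC·B·CA·CA·B·CA·B·AC·B·CA·B·CA·AC·B·CA·AC·CA·B·AC·B·CA
    A ↦ CA
    B ↦ AC
    C ↦ B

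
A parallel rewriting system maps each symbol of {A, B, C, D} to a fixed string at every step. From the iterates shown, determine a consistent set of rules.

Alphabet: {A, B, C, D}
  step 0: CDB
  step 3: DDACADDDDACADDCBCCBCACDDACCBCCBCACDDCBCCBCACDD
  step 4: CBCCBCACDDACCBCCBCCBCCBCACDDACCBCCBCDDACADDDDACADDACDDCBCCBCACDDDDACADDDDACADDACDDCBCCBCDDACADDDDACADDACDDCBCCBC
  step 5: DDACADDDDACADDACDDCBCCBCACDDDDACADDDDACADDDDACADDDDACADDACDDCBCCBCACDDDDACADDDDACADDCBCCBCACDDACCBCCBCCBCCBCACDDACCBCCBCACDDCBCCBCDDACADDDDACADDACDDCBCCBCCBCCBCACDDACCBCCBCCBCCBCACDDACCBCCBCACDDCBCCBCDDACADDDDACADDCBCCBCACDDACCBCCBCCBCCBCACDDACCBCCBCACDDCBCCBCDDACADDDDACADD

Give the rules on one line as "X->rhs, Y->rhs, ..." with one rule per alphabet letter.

A->AC, B->ACA, C->DD, D->CBC

  step 4 ⇒ step 5: CBCCBCACDDACCBCCBCCBCCBCACDDACCBCCBCDDACADDDDACADDACDDCBCCBCACDDDDACADDDDACADDACDDCBCCBCDDACADDDDACADDACDDCBCCBC ⇒ DD·ACA·DD·DD·ACA·DD·AC·DD·CBC·CBC·AC·DD·DD·ACA·DD·DD·ACA·DD·DD·ACA·DD·DD·ACA·DD·AC·DD·CBC·CBC·AC·DD·DD·ACA·DD·DD·ACA·DD·CBC·CBC·AC·DD·AC·CBC·CBC·CBC·CBC·AC·DD·AC·CBC·CBC·AC·DD·CBC·CBC·DD·ACA·DD·DD·ACA·DD·AC·DD·CBC·CBC·CBC·CBC·AC·DD·AC·CBC·CBC·CBC·CBC·AC·DD·AC·CBC·CBC·AC·DD·CBC·CBC·DD·ACA·DD·DD·ACA·DD·CBC·CBC·AC·DD·AC·CBC·CBC·CBC·CBC·AC·DD·AC·CBC·CBC·AC·DD·CBC·CBC·DD·ACA·DD·DD·ACA·DD
    A ↦ AC
    B ↦ ACA
    C ↦ DD
    D ↦ CBC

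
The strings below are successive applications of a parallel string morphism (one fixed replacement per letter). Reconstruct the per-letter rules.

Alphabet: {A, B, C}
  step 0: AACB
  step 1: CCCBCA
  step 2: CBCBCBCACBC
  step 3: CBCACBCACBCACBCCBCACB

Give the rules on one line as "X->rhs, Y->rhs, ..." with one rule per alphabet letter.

  step 2 ⇒ step 3: CBCBCBCACBC ⇒ CB·CA·CB·CA·CB·CA·CB·C·CB·CA·CB
    A ↦ C
    B ↦ CA
    C ↦ CB

A->C, B->CA, C->CB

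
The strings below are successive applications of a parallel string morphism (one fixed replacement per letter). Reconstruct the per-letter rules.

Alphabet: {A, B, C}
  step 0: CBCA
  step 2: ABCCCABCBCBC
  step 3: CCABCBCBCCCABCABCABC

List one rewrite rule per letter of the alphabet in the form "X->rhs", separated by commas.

  step 2 ⇒ step 3: ABCCCABCBCBC ⇒ CC·A·BC·BC·BC·CC·A·BC·A·BC·A·BC
    A ↦ CC
    B ↦ A
    C ↦ BC

A->CC, B->A, C->BC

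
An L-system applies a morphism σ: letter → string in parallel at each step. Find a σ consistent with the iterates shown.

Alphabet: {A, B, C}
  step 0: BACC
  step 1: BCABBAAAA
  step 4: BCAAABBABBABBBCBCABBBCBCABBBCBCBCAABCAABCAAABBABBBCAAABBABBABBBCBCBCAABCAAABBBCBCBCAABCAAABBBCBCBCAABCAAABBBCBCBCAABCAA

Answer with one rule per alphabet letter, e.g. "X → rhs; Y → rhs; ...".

  step 0 ⇒ step 1: BACC ⇒ BC·ABB·AA·AA
    A ↦ ABB
    B ↦ BC
    C ↦ AA

A->ABB, B->BC, C->AA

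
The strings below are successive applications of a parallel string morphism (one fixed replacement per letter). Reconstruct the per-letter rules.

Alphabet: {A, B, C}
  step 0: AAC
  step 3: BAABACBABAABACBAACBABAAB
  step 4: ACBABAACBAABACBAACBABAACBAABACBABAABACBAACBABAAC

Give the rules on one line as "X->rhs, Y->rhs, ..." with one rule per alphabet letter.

A->BA, B->AC, C->AB

  step 3 ⇒ step 4: BAABACBABAABACBAACBABAAB ⇒ AC·BA·BA·AC·BA·AB·AC·BA·AC·BA·BA·AC·BA·AB·AC·BA·BA·AB·AC·BA·AC·BA·BA·AC
    A ↦ BA
    B ↦ AC
    C ↦ AB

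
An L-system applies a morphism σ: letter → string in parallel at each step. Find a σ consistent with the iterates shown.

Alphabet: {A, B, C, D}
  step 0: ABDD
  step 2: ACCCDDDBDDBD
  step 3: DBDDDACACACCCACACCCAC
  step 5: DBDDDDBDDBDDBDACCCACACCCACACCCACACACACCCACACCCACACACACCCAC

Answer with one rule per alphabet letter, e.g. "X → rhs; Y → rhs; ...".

A->DB, B->CC, C->D, D->AC

  step 2 ⇒ step 3: ACCCDDDBDDBD ⇒ DB·D·D·D·AC·AC·AC·CC·AC·AC·CC·AC
    A ↦ DB
    B ↦ CC
    C ↦ D
    D ↦ AC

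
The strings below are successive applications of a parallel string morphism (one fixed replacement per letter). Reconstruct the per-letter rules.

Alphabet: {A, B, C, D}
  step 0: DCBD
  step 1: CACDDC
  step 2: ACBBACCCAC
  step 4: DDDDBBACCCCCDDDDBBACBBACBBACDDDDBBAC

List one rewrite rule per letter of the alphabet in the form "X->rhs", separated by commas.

A->BB, B->DD, C->AC, D->C

  step 1 ⇒ step 2: CACDDC ⇒ AC·BB·AC·C·C·AC
    A ↦ BB
    C ↦ AC
    D ↦ C
  step 0 ⇒ step 1: DCBD ⇒ C·AC·DD·C
    B ↦ DD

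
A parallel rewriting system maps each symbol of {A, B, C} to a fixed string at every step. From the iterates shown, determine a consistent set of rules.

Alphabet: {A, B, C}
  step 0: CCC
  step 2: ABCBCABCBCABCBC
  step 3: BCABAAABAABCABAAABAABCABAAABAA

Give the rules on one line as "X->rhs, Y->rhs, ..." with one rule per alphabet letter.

A->BC, B->A, C->BAA

  step 2 ⇒ step 3: ABCBCABCBCABCBC ⇒ BC·A·BAA·A·BAA·BC·A·BAA·A·BAA·BC·A·BAA·A·BAA
    A ↦ BC
    B ↦ A
    C ↦ BAA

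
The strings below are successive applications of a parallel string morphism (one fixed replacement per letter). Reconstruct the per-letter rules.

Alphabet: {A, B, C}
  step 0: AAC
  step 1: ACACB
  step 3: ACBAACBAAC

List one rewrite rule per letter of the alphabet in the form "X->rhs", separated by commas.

  step 0 ⇒ step 1: AAC ⇒ AC·AC·B
    A ↦ AC
    C ↦ B
    B ↦ A  (constrained at step 1)

A->AC, B->A, C->B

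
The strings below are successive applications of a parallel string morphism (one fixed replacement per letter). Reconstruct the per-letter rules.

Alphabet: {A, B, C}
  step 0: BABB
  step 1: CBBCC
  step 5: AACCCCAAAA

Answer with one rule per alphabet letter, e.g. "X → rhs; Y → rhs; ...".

  step 0 ⇒ step 1: BABB ⇒ C·BB·C·C
    A ↦ BB
    B ↦ C
    C ↦ A  (constrained at step 1)

A->BB, B->C, C->A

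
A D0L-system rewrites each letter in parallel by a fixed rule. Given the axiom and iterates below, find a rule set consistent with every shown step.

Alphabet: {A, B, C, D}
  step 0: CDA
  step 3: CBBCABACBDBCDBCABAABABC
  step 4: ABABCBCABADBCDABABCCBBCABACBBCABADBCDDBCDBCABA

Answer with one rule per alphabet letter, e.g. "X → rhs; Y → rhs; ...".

  step 3 ⇒ step 4: CBBCABACBDBCDBCABAABABC ⇒ ABA·BC·BC·ABA·D·BC·D·ABA·BC·CB·BC·ABA·CB·BC·ABA·D·BC·D·D·BC·D·BC·ABA
    A ↦ D
    B ↦ BC
    C ↦ ABA
    D ↦ CB

A->D, B->BC, C->ABA, D->CB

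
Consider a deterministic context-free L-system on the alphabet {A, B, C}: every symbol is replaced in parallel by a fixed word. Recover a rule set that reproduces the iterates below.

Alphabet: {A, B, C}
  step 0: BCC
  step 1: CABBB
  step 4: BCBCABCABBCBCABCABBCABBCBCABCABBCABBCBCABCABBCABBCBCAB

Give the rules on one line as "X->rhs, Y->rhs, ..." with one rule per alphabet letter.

A->CB, B->CAB, C->B

  step 0 ⇒ step 1: BCC ⇒ CAB·B·B
    B ↦ CAB
    C ↦ B
    A ↦ CB  (constrained at step 1)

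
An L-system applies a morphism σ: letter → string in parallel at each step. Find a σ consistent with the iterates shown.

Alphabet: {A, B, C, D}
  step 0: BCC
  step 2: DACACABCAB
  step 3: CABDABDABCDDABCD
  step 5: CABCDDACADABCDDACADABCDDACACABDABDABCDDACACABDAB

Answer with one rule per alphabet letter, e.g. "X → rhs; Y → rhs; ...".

A->B, B->CD, C->DA, D->CA

  step 2 ⇒ step 3: DACACABCAB ⇒ CA·B·DA·B·DA·B·CD·DA·B·CD
    A ↦ B
    B ↦ CD
    C ↦ DA
    D ↦ CA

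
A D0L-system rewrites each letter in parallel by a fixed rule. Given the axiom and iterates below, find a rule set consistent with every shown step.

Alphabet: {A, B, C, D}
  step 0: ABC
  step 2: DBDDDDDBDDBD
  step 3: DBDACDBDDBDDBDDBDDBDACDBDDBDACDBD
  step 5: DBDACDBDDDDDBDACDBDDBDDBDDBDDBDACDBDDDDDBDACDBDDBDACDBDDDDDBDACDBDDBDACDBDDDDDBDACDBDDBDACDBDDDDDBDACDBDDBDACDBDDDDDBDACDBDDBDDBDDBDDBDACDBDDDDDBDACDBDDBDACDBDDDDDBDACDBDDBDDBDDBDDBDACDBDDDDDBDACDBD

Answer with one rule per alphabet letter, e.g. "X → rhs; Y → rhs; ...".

  step 2 ⇒ step 3: DBDDDDDBDDBD ⇒ DBD·AC·DBD·DBD·DBD·DBD·DBD·AC·DBD·DBD·AC·DBD
    B ↦ AC
    D ↦ DBD
    A ↦ D  (constrained at step 0)
    C ↦ DD  (constrained at step 0)

A->D, B->AC, C->DD, D->DBD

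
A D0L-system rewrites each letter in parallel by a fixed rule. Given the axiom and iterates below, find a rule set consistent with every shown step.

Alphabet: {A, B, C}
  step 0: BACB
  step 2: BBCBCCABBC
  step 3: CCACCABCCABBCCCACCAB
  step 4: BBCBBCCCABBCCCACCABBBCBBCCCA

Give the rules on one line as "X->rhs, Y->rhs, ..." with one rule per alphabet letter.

A->C, B->CCA, C->B

  step 3 ⇒ step 4: CCACCABCCABBCCCACCAB ⇒ B·B·C·B·B·C·CCA·B·B·C·CCA·CCA·B·B·B·C·B·B·C·CCA
    A ↦ C
    B ↦ CCA
    C ↦ B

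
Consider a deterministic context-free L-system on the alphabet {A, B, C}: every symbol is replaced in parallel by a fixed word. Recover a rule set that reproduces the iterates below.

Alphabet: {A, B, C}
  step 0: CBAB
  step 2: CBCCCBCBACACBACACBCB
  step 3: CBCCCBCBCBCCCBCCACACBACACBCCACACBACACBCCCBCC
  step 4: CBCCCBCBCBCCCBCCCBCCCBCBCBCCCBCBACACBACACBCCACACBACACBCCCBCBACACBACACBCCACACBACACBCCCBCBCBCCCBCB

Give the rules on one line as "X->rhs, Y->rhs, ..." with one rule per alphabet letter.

A->ACA, B->CC, C->CB

  step 3 ⇒ step 4: CBCCCBCBCBCCCBCCACACBACACBCCACACBACACBCCCBCC ⇒ CB·CC·CB·CB·CB·CC·CB·CC·CB·CC·CB·CB·CB·CC·CB·CB·ACA·CB·ACA·CB·CC·ACA·CB·ACA·CB·CC·CB·CB·ACA·CB·ACA·CB·CC·ACA·CB·ACA·CB·CC·CB·CB·CB·CC·CB·CB
    A ↦ ACA
    B ↦ CC
    C ↦ CB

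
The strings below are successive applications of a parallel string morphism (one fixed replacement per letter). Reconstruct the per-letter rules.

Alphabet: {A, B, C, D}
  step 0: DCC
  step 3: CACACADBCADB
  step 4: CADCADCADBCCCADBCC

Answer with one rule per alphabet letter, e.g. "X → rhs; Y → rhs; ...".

  step 3 ⇒ step 4: CACACADBCADB ⇒ CA·D·CA·D·CA·D·B·CC·CA·D·B·CC
    A ↦ D
    B ↦ CC
    C ↦ CA
    D ↦ B

A->D, B->CC, C->CA, D->B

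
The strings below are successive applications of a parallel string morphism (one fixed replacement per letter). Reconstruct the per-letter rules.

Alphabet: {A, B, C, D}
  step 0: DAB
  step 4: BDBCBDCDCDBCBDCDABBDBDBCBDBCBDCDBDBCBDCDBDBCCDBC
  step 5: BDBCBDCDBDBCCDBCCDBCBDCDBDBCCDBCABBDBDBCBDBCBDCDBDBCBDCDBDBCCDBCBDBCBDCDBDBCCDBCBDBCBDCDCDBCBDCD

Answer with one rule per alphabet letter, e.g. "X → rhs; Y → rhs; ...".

  step 4 ⇒ step 5: BDBCBDCDCDBCBDCDABBDBDBCBDBCBDCDBDBCBDCDBDBCCDBC ⇒ BD·BC·BD·CD·BD·BC·CD·BC·CD·BC·BD·CD·BD·BC·CD·BC·AB·BD·BD·BC·BD·BC·BD·CD·BD·BC·BD·CD·BD·BC·CD·BC·BD·BC·BD·CD·BD·BC·CD·BC·BD·BC·BD·CD·CD·BC·BD·CD
    A ↦ AB
    B ↦ BD
    C ↦ CD
    D ↦ BC

A->AB, B->BD, C->CD, D->BC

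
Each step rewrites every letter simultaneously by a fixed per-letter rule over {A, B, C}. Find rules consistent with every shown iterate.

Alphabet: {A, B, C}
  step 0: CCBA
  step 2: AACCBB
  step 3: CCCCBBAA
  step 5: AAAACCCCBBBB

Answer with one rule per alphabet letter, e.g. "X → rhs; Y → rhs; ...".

A->CC, B->A, C->B

  step 2 ⇒ step 3: AACCBB ⇒ CC·CC·B·B·A·A
    A ↦ CC
    B ↦ A
    C ↦ B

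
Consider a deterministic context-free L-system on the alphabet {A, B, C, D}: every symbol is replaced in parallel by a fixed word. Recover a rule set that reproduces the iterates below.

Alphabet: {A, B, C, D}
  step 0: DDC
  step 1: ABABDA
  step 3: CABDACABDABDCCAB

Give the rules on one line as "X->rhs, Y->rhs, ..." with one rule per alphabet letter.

  step 0 ⇒ step 1: DDC ⇒ AB·AB·DA
    C ↦ DA
    D ↦ AB
    A ↦ BD  (constrained at step 1)
    B ↦ C  (constrained at step 1)

A->BD, B->C, C->DA, D->AB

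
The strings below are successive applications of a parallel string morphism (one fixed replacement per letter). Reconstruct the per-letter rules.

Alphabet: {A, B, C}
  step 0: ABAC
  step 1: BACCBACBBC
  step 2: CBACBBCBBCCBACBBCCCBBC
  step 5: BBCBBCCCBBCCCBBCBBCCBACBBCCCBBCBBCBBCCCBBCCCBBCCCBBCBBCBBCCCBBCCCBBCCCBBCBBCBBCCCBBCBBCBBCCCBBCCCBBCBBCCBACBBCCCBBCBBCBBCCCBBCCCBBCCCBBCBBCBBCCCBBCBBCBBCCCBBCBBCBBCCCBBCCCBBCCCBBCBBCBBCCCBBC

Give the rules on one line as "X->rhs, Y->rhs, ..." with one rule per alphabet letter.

  step 1 ⇒ step 2: BACCBACBBC ⇒ C·BAC·BBC·BBC·C·BAC·BBC·C·C·BBC
    A ↦ BAC
    B ↦ C
    C ↦ BBC

A->BAC, B->C, C->BBC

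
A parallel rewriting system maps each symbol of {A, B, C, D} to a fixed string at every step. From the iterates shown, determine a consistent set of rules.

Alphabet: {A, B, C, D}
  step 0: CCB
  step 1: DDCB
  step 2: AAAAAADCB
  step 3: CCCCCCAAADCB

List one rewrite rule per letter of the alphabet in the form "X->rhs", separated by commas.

A->C, B->CB, C->D, D->AAA

  step 2 ⇒ step 3: AAAAAADCB ⇒ C·C·C·C·C·C·AAA·D·CB
    A ↦ C
    B ↦ CB
    C ↦ D
    D ↦ AAA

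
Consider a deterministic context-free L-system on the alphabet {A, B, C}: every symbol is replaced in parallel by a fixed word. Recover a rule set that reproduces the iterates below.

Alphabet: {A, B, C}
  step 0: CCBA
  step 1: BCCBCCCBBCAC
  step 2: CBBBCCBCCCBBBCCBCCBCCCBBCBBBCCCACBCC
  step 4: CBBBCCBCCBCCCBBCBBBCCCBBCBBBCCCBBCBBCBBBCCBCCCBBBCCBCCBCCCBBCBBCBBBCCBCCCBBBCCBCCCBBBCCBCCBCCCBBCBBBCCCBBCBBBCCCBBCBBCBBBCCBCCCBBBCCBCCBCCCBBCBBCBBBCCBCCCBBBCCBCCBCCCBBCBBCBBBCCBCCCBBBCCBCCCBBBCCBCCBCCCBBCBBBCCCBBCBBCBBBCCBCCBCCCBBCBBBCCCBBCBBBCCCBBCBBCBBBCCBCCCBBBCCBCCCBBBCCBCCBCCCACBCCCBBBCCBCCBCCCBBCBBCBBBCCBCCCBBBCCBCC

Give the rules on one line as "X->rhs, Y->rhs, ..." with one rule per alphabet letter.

  step 1 ⇒ step 2: BCCBCCCBBCAC ⇒ CBB·BCC·BCC·CBB·BCC·BCC·BCC·CBB·CBB·BCC·CAC·BCC
    A ↦ CAC
    B ↦ CBB
    C ↦ BCC

A->CAC, B->CBB, C->BCC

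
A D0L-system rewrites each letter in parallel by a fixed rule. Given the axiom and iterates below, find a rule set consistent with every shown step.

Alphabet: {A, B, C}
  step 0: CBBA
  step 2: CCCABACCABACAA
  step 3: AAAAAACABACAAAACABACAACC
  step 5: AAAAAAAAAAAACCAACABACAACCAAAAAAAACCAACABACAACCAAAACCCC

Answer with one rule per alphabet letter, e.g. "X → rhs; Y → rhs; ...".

A->C, B->ABA, C->AA

  step 2 ⇒ step 3: CCCABACCABACAA ⇒ AA·AA·AA·C·ABA·C·AA·AA·C·ABA·C·AA·C·C
    A ↦ C
    B ↦ ABA
    C ↦ AA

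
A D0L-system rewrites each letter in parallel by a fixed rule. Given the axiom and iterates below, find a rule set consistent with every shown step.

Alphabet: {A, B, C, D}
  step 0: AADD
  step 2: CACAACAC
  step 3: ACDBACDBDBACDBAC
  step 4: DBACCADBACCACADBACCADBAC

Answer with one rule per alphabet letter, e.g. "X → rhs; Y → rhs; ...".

A->DB, B->A, C->AC, D->C

  step 3 ⇒ step 4: ACDBACDBDBACDBAC ⇒ DB·AC·C·A·DB·AC·C·A·C·A·DB·AC·C·A·DB·AC
    A ↦ DB
    B ↦ A
    C ↦ AC
    D ↦ C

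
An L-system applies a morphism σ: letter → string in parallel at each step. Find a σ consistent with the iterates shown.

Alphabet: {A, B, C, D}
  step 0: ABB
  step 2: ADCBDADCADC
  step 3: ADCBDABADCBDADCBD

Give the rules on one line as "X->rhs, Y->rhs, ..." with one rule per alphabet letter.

A->ADC, B->A, C->D, D->B

  step 2 ⇒ step 3: ADCBDADCADC ⇒ ADC·B·D·A·B·ADC·B·D·ADC·B·D
    A ↦ ADC
    B ↦ A
    C ↦ D
    D ↦ B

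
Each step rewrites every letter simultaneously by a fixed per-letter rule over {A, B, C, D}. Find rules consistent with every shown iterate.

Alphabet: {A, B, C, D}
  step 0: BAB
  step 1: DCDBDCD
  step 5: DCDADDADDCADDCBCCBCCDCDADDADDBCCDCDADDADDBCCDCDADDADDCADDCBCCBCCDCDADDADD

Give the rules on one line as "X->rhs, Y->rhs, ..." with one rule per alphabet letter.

A->B, B->DCD, C->ADD, D->C

  step 0 ⇒ step 1: BAB ⇒ DCD·B·DCD
    A ↦ B
    B ↦ DCD
    C ↦ ADD  (constrained at step 1)
    D ↦ C  (constrained at step 1)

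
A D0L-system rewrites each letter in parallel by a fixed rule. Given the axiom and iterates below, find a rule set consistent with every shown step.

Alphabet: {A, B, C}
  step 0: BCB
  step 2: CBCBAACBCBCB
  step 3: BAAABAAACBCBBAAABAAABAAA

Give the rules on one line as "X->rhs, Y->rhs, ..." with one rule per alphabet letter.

  step 2 ⇒ step 3: CBCBAACBCBCB ⇒ BA·AA·BA·AA·CB·CB·BA·AA·BA·AA·BA·AA
    A ↦ CB
    B ↦ AA
    C ↦ BA

A->CB, B->AA, C->BA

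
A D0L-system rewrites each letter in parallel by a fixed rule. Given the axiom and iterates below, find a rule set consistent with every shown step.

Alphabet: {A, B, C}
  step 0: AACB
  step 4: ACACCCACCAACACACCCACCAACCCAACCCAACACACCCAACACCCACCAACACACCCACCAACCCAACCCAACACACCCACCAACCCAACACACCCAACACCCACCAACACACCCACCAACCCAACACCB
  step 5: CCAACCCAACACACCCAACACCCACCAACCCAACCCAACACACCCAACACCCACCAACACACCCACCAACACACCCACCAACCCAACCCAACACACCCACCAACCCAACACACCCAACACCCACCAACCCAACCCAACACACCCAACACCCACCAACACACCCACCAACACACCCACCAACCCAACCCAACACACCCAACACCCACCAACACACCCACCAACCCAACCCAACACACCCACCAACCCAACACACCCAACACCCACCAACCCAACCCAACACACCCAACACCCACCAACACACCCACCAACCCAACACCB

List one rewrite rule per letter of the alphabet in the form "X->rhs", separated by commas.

  step 4 ⇒ step 5: ACACCCACCAACACACCCACCAACCCAACCCAACACACCCAACACCCACCAACACACCCACCAACCCAACCCAACACACCCACCAACCCAACACACCCAACACCCACCAACACACCCACCAACCCAACACCB ⇒ CCA·AC·CCA·AC·AC·AC·CCA·AC·AC·CCA·CCA·AC·CCA·AC·CCA·AC·AC·AC·CCA·AC·AC·CCA·CCA·AC·AC·AC·CCA·CCA·AC·AC·AC·CCA·CCA·AC·CCA·AC·CCA·AC·AC·AC·CCA·CCA·AC·CCA·AC·AC·AC·CCA·AC·AC·CCA·CCA·AC·CCA·AC·CCA·AC·AC·AC·CCA·AC·AC·CCA·CCA·AC·AC·AC·CCA·CCA·AC·AC·AC·CCA·CCA·AC·CCA·AC·CCA·AC·AC·AC·CCA·AC·AC·CCA·CCA·AC·AC·AC·CCA·CCA·AC·CCA·AC·CCA·AC·AC·AC·CCA·CCA·AC·CCA·AC·AC·AC·CCA·AC·AC·CCA·CCA·AC·CCA·AC·CCA·AC·AC·AC·CCA·AC·AC·CCA·CCA·AC·AC·AC·CCA·CCA·AC·CCA·AC·AC·CB
    A ↦ CCA
    B ↦ CB
    C ↦ AC

A->CCA, B->CB, C->AC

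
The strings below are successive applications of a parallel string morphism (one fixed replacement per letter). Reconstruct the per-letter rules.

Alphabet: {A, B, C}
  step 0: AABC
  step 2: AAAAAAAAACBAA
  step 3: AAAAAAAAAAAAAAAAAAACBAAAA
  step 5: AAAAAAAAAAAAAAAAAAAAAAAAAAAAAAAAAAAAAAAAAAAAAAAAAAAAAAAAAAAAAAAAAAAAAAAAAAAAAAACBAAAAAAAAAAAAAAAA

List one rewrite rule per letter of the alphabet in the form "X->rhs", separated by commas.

  step 2 ⇒ step 3: AAAAAAAAACBAA ⇒ AA·AA·AA·AA·AA·AA·AA·AA·AA·A·CB·AA·AA
    A ↦ AA
    B ↦ CB
    C ↦ A

A->AA, B->CB, C->A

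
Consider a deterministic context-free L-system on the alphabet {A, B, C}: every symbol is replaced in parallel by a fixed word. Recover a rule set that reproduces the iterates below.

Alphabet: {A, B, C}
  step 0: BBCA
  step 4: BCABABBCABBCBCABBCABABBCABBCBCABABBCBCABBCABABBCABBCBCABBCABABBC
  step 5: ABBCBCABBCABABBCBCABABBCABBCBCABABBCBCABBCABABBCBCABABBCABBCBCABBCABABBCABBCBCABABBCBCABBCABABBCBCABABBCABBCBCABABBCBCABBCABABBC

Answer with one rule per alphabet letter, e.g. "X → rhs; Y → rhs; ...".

A->BC, B->AB, C->BC

  step 4 ⇒ step 5: BCABABBCABBCBCABBCABABBCABBCBCABABBCBCABBCABABBCABBCBCABBCABABBC ⇒ AB·BC·BC·AB·BC·AB·AB·BC·BC·AB·AB·BC·AB·BC·BC·AB·AB·BC·BC·AB·BC·AB·AB·BC·BC·AB·AB·BC·AB·BC·BC·AB·BC·AB·AB·BC·AB·BC·BC·AB·AB·BC·BC·AB·BC·AB·AB·BC·BC·AB·AB·BC·AB·BC·BC·AB·AB·BC·BC·AB·BC·AB·AB·BC
    A ↦ BC
    B ↦ AB
    C ↦ BC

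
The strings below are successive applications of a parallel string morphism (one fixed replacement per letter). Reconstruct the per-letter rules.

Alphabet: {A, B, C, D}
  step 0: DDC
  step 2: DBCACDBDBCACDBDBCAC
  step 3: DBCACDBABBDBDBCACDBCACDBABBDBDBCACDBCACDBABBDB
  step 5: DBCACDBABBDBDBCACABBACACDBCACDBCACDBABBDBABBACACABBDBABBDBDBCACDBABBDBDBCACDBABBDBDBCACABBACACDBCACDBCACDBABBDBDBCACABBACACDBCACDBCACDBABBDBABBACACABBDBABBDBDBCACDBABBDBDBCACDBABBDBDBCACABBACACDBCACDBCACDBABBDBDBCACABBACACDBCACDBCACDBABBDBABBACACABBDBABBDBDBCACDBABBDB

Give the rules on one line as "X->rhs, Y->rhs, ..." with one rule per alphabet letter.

  step 2 ⇒ step 3: DBCACDBDBCACDBDBCAC ⇒ DBC·AC·DB·ABB·DB·DBC·AC·DBC·AC·DB·ABB·DB·DBC·AC·DBC·AC·DB·ABB·DB
    A ↦ ABB
    B ↦ AC
    C ↦ DB
    D ↦ DBC

A->ABB, B->AC, C->DB, D->DBC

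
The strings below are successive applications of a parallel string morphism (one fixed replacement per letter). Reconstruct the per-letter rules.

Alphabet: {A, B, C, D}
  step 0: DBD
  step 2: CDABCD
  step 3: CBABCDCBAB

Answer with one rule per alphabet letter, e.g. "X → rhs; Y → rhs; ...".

  step 2 ⇒ step 3: CDABCD ⇒ CB·AB·C·D·CB·AB
    A ↦ C
    B ↦ D
    C ↦ CB
    D ↦ AB

A->C, B->D, C->CB, D->AB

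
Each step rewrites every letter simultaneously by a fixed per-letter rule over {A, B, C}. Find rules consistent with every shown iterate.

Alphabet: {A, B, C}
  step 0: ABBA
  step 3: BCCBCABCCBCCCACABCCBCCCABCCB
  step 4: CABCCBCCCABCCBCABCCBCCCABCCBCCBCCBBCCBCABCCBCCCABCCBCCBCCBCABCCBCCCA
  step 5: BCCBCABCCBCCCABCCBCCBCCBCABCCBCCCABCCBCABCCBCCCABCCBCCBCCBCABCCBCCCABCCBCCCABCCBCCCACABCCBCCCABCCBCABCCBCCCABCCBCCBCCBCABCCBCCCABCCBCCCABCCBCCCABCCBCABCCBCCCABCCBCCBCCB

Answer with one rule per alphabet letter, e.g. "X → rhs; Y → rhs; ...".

  step 4 ⇒ step 5: CABCCBCCCABCCBCABCCBCCCABCCBCCBCCBBCCBCABCCBCCCABCCBCCBCCBCABCCBCCCA ⇒ BCC·B·CA·BCC·BCC·CA·BCC·BCC·BCC·B·CA·BCC·BCC·CA·BCC·B·CA·BCC·BCC·CA·BCC·BCC·BCC·B·CA·BCC·BCC·CA·BCC·BCC·CA·BCC·BCC·CA·CA·BCC·BCC·CA·BCC·B·CA·BCC·BCC·CA·BCC·BCC·BCC·B·CA·BCC·BCC·CA·BCC·BCC·CA·BCC·BCC·CA·BCC·B·CA·BCC·BCC·CA·BCC·BCC·BCC·B
    A ↦ B
    B ↦ CA
    C ↦ BCC

A->B, B->CA, C->BCC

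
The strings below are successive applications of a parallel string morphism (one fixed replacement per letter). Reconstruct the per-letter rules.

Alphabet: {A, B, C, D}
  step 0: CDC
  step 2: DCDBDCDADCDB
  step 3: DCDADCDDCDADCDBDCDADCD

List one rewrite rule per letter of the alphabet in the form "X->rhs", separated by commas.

A->DB, B->D, C->DA, D->DC

  step 2 ⇒ step 3: DCDBDCDADCDB ⇒ DC·DA·DC·D·DC·DA·DC·DB·DC·DA·DC·D
    A ↦ DB
    B ↦ D
    C ↦ DA
    D ↦ DC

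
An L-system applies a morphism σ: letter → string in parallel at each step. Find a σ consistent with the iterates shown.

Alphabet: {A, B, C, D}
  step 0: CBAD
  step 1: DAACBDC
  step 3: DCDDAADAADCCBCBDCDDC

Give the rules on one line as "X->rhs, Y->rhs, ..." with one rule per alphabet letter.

A->CB, B->AA, C->D, D->DC

  step 0 ⇒ step 1: CBAD ⇒ D·AA·CB·DC
    A ↦ CB
    B ↦ AA
    C ↦ D
    D ↦ DC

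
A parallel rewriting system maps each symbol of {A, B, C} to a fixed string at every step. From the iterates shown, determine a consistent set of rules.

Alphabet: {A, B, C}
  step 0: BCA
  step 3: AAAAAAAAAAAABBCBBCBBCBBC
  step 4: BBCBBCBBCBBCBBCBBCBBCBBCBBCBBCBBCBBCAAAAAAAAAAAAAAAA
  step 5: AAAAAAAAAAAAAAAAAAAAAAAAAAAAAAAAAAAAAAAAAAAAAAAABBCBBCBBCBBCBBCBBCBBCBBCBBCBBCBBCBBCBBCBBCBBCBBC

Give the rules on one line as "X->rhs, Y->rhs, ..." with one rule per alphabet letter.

A->BBC, B->A, C->AA

  step 4 ⇒ step 5: BBCBBCBBCBBCBBCBBCBBCBBCBBCBBCBBCBBCAAAAAAAAAAAAAAAA ⇒ A·A·AA·A·A·AA·A·A·AA·A·A·AA·A·A·AA·A·A·AA·A·A·AA·A·A·AA·A·A·AA·A·A·AA·A·A·AA·A·A·AA·BBC·BBC·BBC·BBC·BBC·BBC·BBC·BBC·BBC·BBC·BBC·BBC·BBC·BBC·BBC·BBC
    A ↦ BBC
    B ↦ A
    C ↦ AA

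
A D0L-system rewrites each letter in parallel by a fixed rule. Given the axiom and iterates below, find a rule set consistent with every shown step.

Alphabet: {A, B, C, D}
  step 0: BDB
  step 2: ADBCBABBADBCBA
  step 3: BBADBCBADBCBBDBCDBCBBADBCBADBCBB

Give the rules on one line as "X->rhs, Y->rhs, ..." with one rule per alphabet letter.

A->BB, B->DBC, C->BA, D->A

  step 2 ⇒ step 3: ADBCBABBADBCBA ⇒ BB·A·DBC·BA·DBC·BB·DBC·DBC·BB·A·DBC·BA·DBC·BB
    A ↦ BB
    B ↦ DBC
    C ↦ BA
    D ↦ A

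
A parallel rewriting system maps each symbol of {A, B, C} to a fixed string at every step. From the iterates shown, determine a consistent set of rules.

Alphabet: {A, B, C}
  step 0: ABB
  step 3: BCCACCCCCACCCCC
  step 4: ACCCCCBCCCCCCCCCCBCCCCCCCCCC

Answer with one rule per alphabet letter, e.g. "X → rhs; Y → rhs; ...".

A->B, B->AC, C->CC

  step 3 ⇒ step 4: BCCACCCCCACCCCC ⇒ AC·CC·CC·B·CC·CC·CC·CC·CC·B·CC·CC·CC·CC·CC
    A ↦ B
    B ↦ AC
    C ↦ CC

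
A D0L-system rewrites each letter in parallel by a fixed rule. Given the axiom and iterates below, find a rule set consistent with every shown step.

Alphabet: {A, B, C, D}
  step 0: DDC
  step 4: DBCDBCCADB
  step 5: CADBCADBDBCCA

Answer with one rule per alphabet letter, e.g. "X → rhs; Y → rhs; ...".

A->C, B->A, C->DB, D->C

  step 4 ⇒ step 5: DBCDBCCADB ⇒ C·A·DB·C·A·DB·DB·C·C·A
    A ↦ C
    B ↦ A
    C ↦ DB
    D ↦ C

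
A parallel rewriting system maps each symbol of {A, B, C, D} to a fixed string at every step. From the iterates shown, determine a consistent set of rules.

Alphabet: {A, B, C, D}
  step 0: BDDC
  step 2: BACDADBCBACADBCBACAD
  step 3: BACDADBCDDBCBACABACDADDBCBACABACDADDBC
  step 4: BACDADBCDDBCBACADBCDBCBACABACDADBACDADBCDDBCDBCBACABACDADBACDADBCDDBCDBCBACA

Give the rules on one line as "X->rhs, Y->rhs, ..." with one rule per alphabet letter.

  step 3 ⇒ step 4: BACDADBCDDBCBACABACDADDBCBACABACDADDBC ⇒ BAC·D·A·DBC·D·DBC·BAC·A·DBC·DBC·BAC·A·BAC·D·A·D·BAC·D·A·DBC·D·DBC·DBC·BAC·A·BAC·D·A·D·BAC·D·A·DBC·D·DBC·DBC·BAC·A
    A ↦ D
    B ↦ BAC
    C ↦ A
    D ↦ DBC

A->D, B->BAC, C->A, D->DBC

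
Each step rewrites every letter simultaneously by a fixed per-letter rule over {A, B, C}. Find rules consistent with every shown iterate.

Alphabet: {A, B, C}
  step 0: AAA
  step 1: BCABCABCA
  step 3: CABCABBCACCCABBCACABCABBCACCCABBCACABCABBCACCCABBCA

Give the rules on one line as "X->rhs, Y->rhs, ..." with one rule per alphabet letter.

  step 0 ⇒ step 1: AAA ⇒ BCA·BCA·BCA
    A ↦ BCA
    B ↦ C  (constrained at step 1)
    C ↦ CAB  (constrained at step 1)

A->BCA, B->C, C->CAB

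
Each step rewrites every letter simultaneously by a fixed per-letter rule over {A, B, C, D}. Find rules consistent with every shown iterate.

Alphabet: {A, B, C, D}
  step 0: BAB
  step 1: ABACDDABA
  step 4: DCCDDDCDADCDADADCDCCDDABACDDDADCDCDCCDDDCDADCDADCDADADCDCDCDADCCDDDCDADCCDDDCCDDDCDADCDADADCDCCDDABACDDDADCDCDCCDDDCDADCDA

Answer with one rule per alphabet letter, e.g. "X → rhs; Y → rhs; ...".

A->CDD, B->ABA, C->DA, D->DC

  step 0 ⇒ step 1: BAB ⇒ ABA·CDD·ABA
    A ↦ CDD
    B ↦ ABA
    C ↦ DA  (constrained at step 1)
    D ↦ DC  (constrained at step 1)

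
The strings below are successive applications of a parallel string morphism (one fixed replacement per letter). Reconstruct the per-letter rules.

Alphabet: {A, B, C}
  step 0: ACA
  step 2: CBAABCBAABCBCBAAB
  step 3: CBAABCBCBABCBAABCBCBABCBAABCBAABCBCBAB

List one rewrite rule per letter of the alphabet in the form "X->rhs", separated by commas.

A->CB, B->AB, C->CBA

  step 2 ⇒ step 3: CBAABCBAABCBCBAAB ⇒ CBA·AB·CB·CB·AB·CBA·AB·CB·CB·AB·CBA·AB·CBA·AB·CB·CB·AB
    A ↦ CB
    B ↦ AB
    C ↦ CBA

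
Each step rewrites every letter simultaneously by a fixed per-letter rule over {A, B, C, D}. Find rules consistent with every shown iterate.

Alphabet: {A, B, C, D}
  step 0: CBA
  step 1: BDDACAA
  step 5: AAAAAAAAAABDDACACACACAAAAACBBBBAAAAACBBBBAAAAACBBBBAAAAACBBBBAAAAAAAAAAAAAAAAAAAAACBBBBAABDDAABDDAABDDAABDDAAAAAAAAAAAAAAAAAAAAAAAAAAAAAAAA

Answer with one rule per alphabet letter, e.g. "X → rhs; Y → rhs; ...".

A->AA, B->AC, C->BDD, D->BB

  step 0 ⇒ step 1: CBA ⇒ BDD·AC·AA
    A ↦ AA
    B ↦ AC
    C ↦ BDD
    D ↦ BB  (constrained at step 1)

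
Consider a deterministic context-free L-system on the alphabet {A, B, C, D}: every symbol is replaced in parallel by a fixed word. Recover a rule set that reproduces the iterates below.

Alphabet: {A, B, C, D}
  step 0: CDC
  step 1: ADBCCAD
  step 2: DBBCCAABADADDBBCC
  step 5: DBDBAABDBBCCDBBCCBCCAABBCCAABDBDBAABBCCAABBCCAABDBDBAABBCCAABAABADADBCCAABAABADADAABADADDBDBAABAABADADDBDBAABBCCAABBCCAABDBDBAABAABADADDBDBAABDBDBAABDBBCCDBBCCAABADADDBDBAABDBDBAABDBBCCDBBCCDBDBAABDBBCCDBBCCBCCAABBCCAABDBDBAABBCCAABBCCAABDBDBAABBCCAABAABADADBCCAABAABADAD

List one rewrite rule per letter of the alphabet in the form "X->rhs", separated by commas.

  step 1 ⇒ step 2: ADBCCAD ⇒ DB·BCC·AAB·AD·AD·DB·BCC
    A ↦ DB
    B ↦ AAB
    C ↦ AD
    D ↦ BCC

A->DB, B->AAB, C->AD, D->BCC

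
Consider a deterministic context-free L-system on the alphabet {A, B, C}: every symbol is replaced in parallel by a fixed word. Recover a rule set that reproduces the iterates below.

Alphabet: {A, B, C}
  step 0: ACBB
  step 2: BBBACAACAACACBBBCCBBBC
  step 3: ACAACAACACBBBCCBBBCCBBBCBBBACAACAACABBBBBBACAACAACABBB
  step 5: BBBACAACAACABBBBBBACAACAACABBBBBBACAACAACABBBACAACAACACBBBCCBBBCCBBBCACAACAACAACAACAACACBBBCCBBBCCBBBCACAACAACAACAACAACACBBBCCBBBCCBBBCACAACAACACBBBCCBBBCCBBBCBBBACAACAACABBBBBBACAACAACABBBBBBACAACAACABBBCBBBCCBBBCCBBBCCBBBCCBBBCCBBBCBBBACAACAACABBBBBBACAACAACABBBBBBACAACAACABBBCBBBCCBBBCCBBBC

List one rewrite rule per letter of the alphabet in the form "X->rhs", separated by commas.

  step 2 ⇒ step 3: BBBACAACAACACBBBCCBBBC ⇒ ACA·ACA·ACA·C·BBB·C·C·BBB·C·C·BBB·C·BBB·ACA·ACA·ACA·BBB·BBB·ACA·ACA·ACA·BBB
    A ↦ C
    B ↦ ACA
    C ↦ BBB

A->C, B->ACA, C->BBB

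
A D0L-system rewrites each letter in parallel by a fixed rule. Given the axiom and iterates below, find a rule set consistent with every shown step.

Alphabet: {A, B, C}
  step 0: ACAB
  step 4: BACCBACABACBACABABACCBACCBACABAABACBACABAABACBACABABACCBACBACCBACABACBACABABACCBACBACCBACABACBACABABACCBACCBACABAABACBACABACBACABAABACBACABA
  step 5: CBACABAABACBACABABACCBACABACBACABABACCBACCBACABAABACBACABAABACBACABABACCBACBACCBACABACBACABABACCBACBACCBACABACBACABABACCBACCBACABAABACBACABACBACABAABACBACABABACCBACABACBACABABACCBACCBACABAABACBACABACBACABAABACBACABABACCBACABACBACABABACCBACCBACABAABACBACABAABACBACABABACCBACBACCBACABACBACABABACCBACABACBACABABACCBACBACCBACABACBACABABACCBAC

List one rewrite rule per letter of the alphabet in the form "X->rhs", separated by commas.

A->BAC, B->C, C->ABA

  step 4 ⇒ step 5: BACCBACABACBACABABACCBACCBACABAABACBACABAABACBACABABACCBACBACCBACABACBACABABACCBACBACCBACABACBACABABACCBACCBACABAABACBACABACBACABAABACBACABA ⇒ C·BAC·ABA·ABA·C·BAC·ABA·BAC·C·BAC·ABA·C·BAC·ABA·BAC·C·BAC·C·BAC·ABA·ABA·C·BAC·ABA·ABA·C·BAC·ABA·BAC·C·BAC·BAC·C·BAC·ABA·C·BAC·ABA·BAC·C·BAC·BAC·C·BAC·ABA·C·BAC·ABA·BAC·C·BAC·C·BAC·ABA·ABA·C·BAC·ABA·C·BAC·ABA·ABA·C·BAC·ABA·BAC·C·BAC·ABA·C·BAC·ABA·BAC·C·BAC·C·BAC·ABA·ABA·C·BAC·ABA·C·BAC·ABA·ABA·C·BAC·ABA·BAC·C·BAC·ABA·C·BAC·ABA·BAC·C·BAC·C·BAC·ABA·ABA·C·BAC·ABA·ABA·C·BAC·ABA·BAC·C·BAC·BAC·C·BAC·ABA·C·BAC·ABA·BAC·C·BAC·ABA·C·BAC·ABA·BAC·C·BAC·BAC·C·BAC·ABA·C·BAC·ABA·BAC·C·BAC
    A ↦ BAC
    B ↦ C
    C ↦ ABA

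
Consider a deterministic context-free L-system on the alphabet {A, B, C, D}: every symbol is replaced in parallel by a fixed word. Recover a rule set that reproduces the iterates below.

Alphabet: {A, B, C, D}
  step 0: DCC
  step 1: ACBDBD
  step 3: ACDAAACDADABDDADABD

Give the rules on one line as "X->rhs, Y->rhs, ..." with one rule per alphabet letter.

A->DA, B->A, C->BD, D->AC

  step 0 ⇒ step 1: DCC ⇒ AC·BD·BD
    C ↦ BD
    D ↦ AC
    A ↦ DA  (constrained at step 1)
    B ↦ A  (constrained at step 1)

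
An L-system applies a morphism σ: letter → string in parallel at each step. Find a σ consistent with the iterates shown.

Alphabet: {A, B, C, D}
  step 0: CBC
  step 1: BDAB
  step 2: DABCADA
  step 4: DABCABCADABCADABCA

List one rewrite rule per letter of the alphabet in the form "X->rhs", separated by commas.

A->CA, B->DA, C->B, D->B

  step 1 ⇒ step 2: BDAB ⇒ DA·B·CA·DA
    A ↦ CA
    B ↦ DA
    D ↦ B
  step 0 ⇒ step 1: CBC ⇒ B·DA·B
    C ↦ B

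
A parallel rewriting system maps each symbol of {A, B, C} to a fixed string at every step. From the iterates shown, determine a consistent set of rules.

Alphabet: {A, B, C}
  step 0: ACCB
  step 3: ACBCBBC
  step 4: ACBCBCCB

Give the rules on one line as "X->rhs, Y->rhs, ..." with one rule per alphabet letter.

A->AC, B->C, C->B

  step 3 ⇒ step 4: ACBCBBC ⇒ AC·B·C·B·C·C·B
    A ↦ AC
    B ↦ C
    C ↦ B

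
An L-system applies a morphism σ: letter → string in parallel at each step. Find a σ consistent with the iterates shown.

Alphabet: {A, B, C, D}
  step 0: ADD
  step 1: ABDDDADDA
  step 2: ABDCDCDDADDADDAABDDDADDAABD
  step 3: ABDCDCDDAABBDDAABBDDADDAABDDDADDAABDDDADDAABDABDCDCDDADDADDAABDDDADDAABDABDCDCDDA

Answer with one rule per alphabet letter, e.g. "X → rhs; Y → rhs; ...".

A->ABD, B->CDC, C->ABB, D->DDA

  step 2 ⇒ step 3: ABDCDCDDADDADDAABDDDADDAABD ⇒ ABD·CDC·DDA·ABB·DDA·ABB·DDA·DDA·ABD·DDA·DDA·ABD·DDA·DDA·ABD·ABD·CDC·DDA·DDA·DDA·ABD·DDA·DDA·ABD·ABD·CDC·DDA
    A ↦ ABD
    B ↦ CDC
    C ↦ ABB
    D ↦ DDA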